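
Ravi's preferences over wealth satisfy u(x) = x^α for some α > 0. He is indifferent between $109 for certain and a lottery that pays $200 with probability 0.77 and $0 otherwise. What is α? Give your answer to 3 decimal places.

α ≈ 0.431

The lottery's expected utility is 0.77·u(200) + 0.23·u(0) = 0.77·200^α (since u(0) = 0 for α > 0).
Setting u(109) equal to that: 109^α = 0.77·200^α ⇒ (109/200)^α = 0.77.
Take logs: α = ln 0.77 / ln(109/200) ≈ 0.43061.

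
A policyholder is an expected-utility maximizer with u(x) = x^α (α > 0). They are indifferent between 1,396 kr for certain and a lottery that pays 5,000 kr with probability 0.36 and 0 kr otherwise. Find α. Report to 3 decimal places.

The lottery's expected utility is 0.36·u(5000) + 0.64·u(0) = 0.36·5000^α (since u(0) = 0 for α > 0).
Setting u(1396) equal to that: 1396^α = 0.36·5000^α ⇒ (1396/5000)^α = 0.36.
α = ln(0.36) / ln(1396/5000) = -1.021651/-1.275827 ≈ 0.801.

α ≈ 0.801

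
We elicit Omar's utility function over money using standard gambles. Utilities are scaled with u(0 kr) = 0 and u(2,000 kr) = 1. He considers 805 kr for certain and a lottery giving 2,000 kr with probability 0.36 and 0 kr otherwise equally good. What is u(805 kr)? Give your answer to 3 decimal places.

0.360

u(805 kr) equals the lottery's expected utility: 0.36·1 + 0.64·0 = 0.36.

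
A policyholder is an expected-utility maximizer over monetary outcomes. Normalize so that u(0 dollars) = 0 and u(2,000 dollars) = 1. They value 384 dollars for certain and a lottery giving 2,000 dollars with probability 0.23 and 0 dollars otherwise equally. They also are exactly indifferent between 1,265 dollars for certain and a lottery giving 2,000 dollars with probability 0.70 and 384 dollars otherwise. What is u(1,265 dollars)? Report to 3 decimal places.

0.769

First, u(384 dollars) = 0.23·u(2,000 dollars) + 0.77·u(0 dollars) = 0.23.
Chaining: u(1,265 dollars) = 0.70·1.00 + 0.30·0.23 = 0.7690.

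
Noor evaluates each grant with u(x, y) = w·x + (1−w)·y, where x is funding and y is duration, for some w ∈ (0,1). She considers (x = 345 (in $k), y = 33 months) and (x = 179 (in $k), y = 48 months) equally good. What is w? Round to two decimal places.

w = 0.08

u(345,33) = u(179,48) means w·345 + (1−w)·33 = w·179 + (1−w)·48.
w·(345−179) = (1−w)·(48−33), i.e. w·166 = (1−w)·15.
Hence w = 15/(166+15) = 15/181 = 0.08.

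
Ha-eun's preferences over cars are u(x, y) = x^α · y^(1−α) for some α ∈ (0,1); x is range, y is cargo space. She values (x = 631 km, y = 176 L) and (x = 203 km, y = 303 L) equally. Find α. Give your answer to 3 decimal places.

α ≈ 0.324

Indifference: 631^α · 176^(1−α) = 203^α · 303^(1−α).
Taking logs: α·ln 631 + (1−α)·ln 176 = α·ln 203 + (1−α)·ln 303, i.e. α·1.134100 = (1−α)·0.543249.
So α/(1−α) = (0.543249)/(1.134100) = 0.479013, and α = 0.479013/1.479013 ≈ 0.324.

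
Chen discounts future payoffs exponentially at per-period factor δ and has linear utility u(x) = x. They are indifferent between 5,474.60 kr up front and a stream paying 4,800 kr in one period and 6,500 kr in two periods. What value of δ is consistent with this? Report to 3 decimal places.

δ ≈ 0.620

Present value of the stream is 4800·δ + 6500·δ². Indifference gives 4800δ + 6500δ² = 5474.60.
So 6500δ² + 4800δ − 5474.60 = 0.
δ = (−4800 + √(4800² + 4·6500·5474.60)) / (2·6500) = (−4800 + √165379600.00) / 13000 ≈ 0.620.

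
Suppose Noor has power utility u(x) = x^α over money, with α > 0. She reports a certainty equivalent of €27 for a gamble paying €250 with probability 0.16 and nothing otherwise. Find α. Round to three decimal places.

EU(lottery) = 0.16·250^α + 0.84·0 = 0.16·250^α.
Equating: 27^α = 0.16·250^α, i.e. 0.1080^α = 0.16.
α = ln(0.16) / ln(27/250) = -1.832581/-2.225624 ≈ 0.823.

α ≈ 0.823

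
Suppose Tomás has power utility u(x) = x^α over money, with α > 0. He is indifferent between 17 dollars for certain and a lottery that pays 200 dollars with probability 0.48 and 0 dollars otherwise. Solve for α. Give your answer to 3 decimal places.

The lottery's expected utility is 0.48·u(200) + 0.52·u(0) = 0.48·200^α (since u(0) = 0 for α > 0).
Equating: 17^α = 0.48·200^α, i.e. 0.0850^α = 0.48.
Taking logs: α·ln(17/200) = ln(0.48), so α = -0.733969 / -2.465104 ≈ 0.298.

α ≈ 0.298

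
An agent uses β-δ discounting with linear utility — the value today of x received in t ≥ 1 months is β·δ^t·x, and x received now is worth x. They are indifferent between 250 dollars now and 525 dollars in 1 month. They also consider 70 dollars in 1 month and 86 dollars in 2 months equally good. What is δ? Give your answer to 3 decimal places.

Both payoffs in the second observation are in the future, so β drops out: δ^1·70 = δ^2·86 ⇒ δ = 70/86 = 0.81395.

δ ≈ 0.814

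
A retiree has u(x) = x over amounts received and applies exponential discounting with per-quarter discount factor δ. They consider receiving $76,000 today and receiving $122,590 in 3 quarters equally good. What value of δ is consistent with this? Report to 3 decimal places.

δ ≈ 0.853

Equating discounted utilities: u(76000) = δ^3·u(122590) ⇒ δ^3 = u(76000)/u(122590).
With u(x) = x: δ^3 = 76000/122590 = 0.61995.
So δ = 0.61995^(1/3) ≈ 0.853.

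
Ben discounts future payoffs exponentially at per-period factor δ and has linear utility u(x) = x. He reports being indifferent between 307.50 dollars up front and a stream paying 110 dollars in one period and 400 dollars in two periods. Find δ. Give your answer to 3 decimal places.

δ ≈ 0.750

Present value of the stream is 110·δ + 400·δ². Indifference gives 110δ + 400δ² = 307.50.
So 400δ² + 110δ − 307.50 = 0.
By the quadratic formula (taking the positive root), δ = (−110 + √504100.00) / 800 ≈ 0.750.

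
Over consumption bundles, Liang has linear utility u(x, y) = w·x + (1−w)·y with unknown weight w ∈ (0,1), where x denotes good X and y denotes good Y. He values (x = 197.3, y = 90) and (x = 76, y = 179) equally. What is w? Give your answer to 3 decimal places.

Equating utilities: w·197.3 + (1−w)·90 = w·76 + (1−w)·179.
Rearranging, 121.3·w − 89·(1−w) = 0.
So w/(1−w) = 89/121.3 = 0.7337, giving w = 89/(121.3+89) = 0.423.

w = 0.423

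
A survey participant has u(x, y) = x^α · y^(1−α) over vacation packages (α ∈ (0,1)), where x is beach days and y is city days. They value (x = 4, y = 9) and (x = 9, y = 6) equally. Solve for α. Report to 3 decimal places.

The Cobb–Douglas utilities coincide, so 4^α·9^(1−α) = 9^α·6^(1−α).
Rearrange to (4/9)^α = (6/9)^(1−α) and take logs: α·-0.810930 = (1−α)·-0.405465.
Thus α·(-1.216395) = -0.405465, so α = -0.405465/-1.216395 ≈ 0.333.

α ≈ 0.333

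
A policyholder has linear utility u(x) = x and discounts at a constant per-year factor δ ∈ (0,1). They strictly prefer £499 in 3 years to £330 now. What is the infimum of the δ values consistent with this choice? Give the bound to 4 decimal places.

δ > 0.8712

Comparing present values: 330 < δ^3·499.
Hence δ^3 > 330/499 = 0.66132, and x ↦ x^(1/3) is increasing on (0,∞).
δ > 0.66132^(1/3) = 0.8712.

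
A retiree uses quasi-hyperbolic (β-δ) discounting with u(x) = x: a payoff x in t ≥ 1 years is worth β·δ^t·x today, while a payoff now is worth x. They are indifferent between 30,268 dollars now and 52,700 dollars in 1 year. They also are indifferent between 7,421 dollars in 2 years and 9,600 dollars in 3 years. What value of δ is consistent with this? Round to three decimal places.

δ ≈ 0.773

From the later pair, β·δ^2·7421 = β·δ^3·9600; dividing through, δ = 7421/9600 = 0.77302.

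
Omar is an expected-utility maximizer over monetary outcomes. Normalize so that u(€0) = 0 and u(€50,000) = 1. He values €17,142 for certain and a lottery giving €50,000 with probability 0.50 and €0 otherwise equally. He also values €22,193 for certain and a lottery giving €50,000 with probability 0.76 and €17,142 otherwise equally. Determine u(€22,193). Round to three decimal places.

0.880

First, u(€17,142) = 0.50·u(€50,000) + 0.50·u(€0) = 0.50.
The second indifference gives u(€22,193) = 0.76·u(€50,000) + 0.24·u(€17,142) = 0.76·1.00 + 0.24·0.50 = 0.8800.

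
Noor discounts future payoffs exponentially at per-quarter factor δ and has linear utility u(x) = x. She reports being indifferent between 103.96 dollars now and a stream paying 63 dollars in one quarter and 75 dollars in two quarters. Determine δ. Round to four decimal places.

Equating present values: 103.96 = 63δ + 75δ².
That is, 75δ² + 63δ − 103.96 = 0, a quadratic in δ.
δ = (−63 + √(63² + 4·75·103.96)) / (2·75) = (−63 + √35157.00) / 150 ≈ 0.8300.

δ ≈ 0.8300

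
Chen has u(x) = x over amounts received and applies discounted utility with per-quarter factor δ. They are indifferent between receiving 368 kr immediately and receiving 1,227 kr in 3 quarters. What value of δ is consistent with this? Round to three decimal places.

The payoff in 3 quarters is discounted by δ^3, so u(368) = δ^3·u(1227) and δ^3 = u(368)/u(1227).
With u(x) = x: δ^3 = 368/1227 = 0.29992.
Hence δ = (0.29992)^(1/3) = 0.66937.

δ ≈ 0.669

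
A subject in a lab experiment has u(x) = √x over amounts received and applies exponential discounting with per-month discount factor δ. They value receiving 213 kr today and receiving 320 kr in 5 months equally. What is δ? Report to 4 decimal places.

Indifference means u(213) = δ^5 · u(320), so δ^5 = u(213)/u(320).
With u(x) = √x: δ^5 = √213/√320 = √(213/320) = 0.81586.
Taking the 5th root: δ = 0.81586^(1/5) ≈ 0.9601.

δ ≈ 0.9601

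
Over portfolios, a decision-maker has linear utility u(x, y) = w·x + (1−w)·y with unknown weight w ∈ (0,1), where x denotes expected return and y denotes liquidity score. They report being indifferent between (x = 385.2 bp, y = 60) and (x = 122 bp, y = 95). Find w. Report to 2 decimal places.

w = 0.12

Indifference: w·385.2 + (1−w)·60 = w·122 + (1−w)·95.
w·(385.2−122) = (1−w)·(95−60), i.e. w·263.2 = (1−w)·35.
The marginal rate of substitution is 35/263.2, so w = 35/(263.2+35) = 0.12.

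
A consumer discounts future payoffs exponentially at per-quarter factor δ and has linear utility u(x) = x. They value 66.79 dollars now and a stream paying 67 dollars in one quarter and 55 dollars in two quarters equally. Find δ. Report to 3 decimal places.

Present value of the stream is 67·δ + 55·δ². Indifference gives 67δ + 55δ² = 66.79.
That is, 55δ² + 67δ − 66.79 = 0, a quadratic in δ.
δ = (−67 + √(67² + 4·55·66.79)) / (2·55) = (−67 + √19182.80) / 110 ≈ 0.650.

δ ≈ 0.650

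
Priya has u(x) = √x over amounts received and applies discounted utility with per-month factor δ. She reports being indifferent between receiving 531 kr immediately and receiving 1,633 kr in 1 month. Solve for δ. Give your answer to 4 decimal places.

Indifference means u(531) = δ · u(1633), so δ = u(531)/u(1633).
With u(x) = √x: δ = √531/√1633 = √(531/1633) = 0.57024.

δ ≈ 0.5702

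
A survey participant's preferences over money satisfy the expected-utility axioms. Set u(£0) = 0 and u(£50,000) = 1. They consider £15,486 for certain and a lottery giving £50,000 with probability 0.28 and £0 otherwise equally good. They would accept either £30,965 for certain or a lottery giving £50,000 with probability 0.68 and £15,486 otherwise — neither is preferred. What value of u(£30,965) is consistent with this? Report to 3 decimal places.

0.770

From the first indifference, u(£15,486) = 0.28·u(£50,000) + 0.72·u(£0) = 0.28·1 + 0.72·0 = 0.28.
The second indifference gives u(£30,965) = 0.68·u(£50,000) + 0.32·u(£15,486) = 0.68·1.00 + 0.32·0.28 = 0.7696.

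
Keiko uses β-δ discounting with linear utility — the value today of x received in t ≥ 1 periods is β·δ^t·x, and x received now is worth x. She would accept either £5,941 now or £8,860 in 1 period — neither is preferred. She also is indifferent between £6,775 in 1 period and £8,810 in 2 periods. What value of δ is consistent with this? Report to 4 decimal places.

δ ≈ 0.7690

The second indifference involves only future payoffs, so β cancels: β·δ^1·6775 = β·δ^2·8810, giving δ = 6775/8810 = 0.76901.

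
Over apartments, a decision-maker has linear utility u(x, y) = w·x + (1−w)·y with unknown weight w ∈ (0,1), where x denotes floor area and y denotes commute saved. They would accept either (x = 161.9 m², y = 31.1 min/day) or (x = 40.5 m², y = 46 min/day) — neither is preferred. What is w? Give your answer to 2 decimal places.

Equating utilities: w·161.9 + (1−w)·31.1 = w·40.5 + (1−w)·46.
Collecting terms: w·121.4 = (1−w)·14.9.
The marginal rate of substitution is 14.9/121.4, so w = 14.9/(121.4+14.9) = 0.11.

w = 0.11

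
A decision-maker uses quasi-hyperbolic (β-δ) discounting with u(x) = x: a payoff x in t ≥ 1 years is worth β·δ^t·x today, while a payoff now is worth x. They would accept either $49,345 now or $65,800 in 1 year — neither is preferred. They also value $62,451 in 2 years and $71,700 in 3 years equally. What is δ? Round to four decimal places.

The second indifference involves only future payoffs, so β cancels: β·δ^2·62451 = β·δ^3·71700, giving δ = 62451/71700 = 0.87100.

δ ≈ 0.8710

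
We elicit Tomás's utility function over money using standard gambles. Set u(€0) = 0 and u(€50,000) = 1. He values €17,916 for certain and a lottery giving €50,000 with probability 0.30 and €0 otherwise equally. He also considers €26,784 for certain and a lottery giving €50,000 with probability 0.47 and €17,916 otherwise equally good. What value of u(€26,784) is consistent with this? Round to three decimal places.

0.629

First, u(€17,916) = 0.30·u(€50,000) + 0.70·u(€0) = 0.30.
The second indifference gives u(€26,784) = 0.47·u(€50,000) + 0.53·u(€17,916) = 0.47·1.00 + 0.53·0.30 = 0.6290.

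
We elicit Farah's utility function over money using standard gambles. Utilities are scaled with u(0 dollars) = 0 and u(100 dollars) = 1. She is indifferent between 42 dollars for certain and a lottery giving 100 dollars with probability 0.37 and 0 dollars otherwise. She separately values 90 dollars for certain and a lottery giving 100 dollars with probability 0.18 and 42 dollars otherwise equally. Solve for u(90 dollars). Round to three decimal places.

0.483

From the first indifference, u(42 dollars) = 0.37·u(100 dollars) + 0.63·u(0 dollars) = 0.37·1 + 0.63·0 = 0.37.
The second indifference gives u(90 dollars) = 0.18·u(100 dollars) + 0.82·u(42 dollars) = 0.18·1.00 + 0.82·0.37 = 0.4834.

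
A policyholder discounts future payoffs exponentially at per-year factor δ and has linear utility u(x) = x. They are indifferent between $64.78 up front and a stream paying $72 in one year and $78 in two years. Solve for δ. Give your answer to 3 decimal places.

Equating present values: 64.78 = 72δ + 78δ².
That is, 78δ² + 72δ − 64.78 = 0, a quadratic in δ.
The positive root is δ = [−72 + √(72² + 4·78·64.78)] / (2·78) = (−72 + 159.359)/156 ≈ 0.560.

δ ≈ 0.560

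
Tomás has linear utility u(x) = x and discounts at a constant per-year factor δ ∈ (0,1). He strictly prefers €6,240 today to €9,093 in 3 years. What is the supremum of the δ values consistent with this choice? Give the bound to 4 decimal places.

δ < 0.8820

The preference means 6240 > δ^3·9093.
Hence δ^3 < 6240/9093 = 0.68624, and x ↦ x^(1/3) is increasing on (0,∞).
δ < 0.68624^(1/3) = 0.8820.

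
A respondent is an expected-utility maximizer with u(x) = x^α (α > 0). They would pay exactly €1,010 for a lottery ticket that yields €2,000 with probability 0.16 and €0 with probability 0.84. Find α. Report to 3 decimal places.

EU(lottery) = 0.16·2000^α + 0.84·0 = 0.16·2000^α.
Equating: 1010^α = 0.16·2000^α, i.e. 0.5050^α = 0.16.
Taking logs: α·ln(1010/2000) = ln(0.16), so α = -1.832581 / -0.683197 ≈ 2.682.

α ≈ 2.682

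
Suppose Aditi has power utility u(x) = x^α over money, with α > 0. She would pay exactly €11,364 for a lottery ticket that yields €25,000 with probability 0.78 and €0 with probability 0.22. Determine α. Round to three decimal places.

The lottery's expected utility is 0.78·u(25000) + 0.22·u(0) = 0.78·25000^α (since u(0) = 0 for α > 0).
Equating: 11364^α = 0.78·25000^α, i.e. 0.4546^α = 0.78.
Take logs: α = ln 0.78 / ln(11364/25000) ≈ 0.31514.

α ≈ 0.315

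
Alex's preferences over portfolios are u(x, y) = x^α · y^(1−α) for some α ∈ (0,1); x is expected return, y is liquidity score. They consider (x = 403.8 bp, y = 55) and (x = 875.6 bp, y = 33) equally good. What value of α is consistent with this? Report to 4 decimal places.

α ≈ 0.3976

Set the two utilities equal: 403.8^α·55^(1−α) = 875.6^α·33^(1−α).
(403.8/875.6)^α = (33/55)^(1−α); take logs: α·ln(403.8/875.6) = (1−α)·ln(33/55), i.e. α·-0.7739897 = (1−α)·-0.5108256.
Thus α·(-1.2848153) = -0.5108256, so α = -0.5108256/-1.2848153 ≈ 0.3976.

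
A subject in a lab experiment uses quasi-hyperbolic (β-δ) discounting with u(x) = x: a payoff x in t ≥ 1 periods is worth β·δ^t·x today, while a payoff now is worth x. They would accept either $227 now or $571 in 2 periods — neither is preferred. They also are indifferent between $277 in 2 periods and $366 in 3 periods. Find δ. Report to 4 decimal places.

The second indifference involves only future payoffs, so β cancels: β·δ^2·277 = β·δ^3·366, giving δ = 277/366 = 0.75683.

δ ≈ 0.7568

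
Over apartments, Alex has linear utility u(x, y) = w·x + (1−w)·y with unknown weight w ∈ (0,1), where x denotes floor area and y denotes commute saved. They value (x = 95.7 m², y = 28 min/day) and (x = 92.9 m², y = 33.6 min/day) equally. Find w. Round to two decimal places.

w = 0.67

u(95.7,28) = u(92.9,33.6) means w·95.7 + (1−w)·28 = w·92.9 + (1−w)·33.6.
Rearranging, 2.8·w − 5.6·(1−w) = 0.
The marginal rate of substitution is 5.6/2.8, so w = 5.6/(2.8+5.6) = 0.67.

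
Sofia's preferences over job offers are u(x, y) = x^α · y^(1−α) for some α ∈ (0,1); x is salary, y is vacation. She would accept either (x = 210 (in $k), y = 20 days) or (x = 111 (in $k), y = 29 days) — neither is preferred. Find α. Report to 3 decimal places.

Indifference: 210^α · 20^(1−α) = 111^α · 29^(1−α).
Rearrange to (210/111)^α = (29/20)^(1−α) and take logs: α·0.637577 = (1−α)·0.371564.
Thus α·(1.009141) = 0.371564, so α = 0.371564/1.009141 ≈ 0.368.

α ≈ 0.368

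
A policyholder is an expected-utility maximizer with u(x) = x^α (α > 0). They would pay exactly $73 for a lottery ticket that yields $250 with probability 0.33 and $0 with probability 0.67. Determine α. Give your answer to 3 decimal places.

α ≈ 0.901

The lottery's expected utility is 0.33·u(250) + 0.67·u(0) = 0.33·250^α (since u(0) = 0 for α > 0).
Setting u(73) equal to that: 73^α = 0.33·250^α ⇒ (73/250)^α = 0.33.
Taking logs: α·ln(73/250) = ln(0.33), so α = -1.108663 / -1.231001 ≈ 0.901.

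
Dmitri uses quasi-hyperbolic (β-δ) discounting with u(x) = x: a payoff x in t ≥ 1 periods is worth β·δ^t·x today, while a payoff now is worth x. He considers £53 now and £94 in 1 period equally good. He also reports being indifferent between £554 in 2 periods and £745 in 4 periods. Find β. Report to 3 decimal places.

From the later pair, β·δ^2·554 = β·δ^4·745; dividing through, δ^2 = 554/745 = 0.74362, so δ = 0.86234.
Substituting δ into 53 = β·δ·94: β = 53/(81.060) ≈ 0.654.

β ≈ 0.654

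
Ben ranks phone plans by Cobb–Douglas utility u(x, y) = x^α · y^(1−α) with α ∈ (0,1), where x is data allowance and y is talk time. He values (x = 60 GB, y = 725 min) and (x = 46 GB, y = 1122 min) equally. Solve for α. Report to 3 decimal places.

α ≈ 0.622

Indifference: 60^α · 725^(1−α) = 46^α · 1122^(1−α).
Taking logs: α·ln 60 + (1−α)·ln 725 = α·ln 46 + (1−α)·ln 1122, i.e. α·0.265703 = (1−α)·0.436696.
Thus α·(0.702399) = 0.436696, so α = 0.436696/0.702399 ≈ 0.622.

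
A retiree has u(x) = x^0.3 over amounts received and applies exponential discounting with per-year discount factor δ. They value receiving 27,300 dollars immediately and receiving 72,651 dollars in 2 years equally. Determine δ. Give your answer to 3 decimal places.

δ ≈ 0.863

Equating discounted utilities: u(27300) = δ^2·u(72651) ⇒ δ^2 = u(27300)/u(72651).
Since u(x) = x^0.3, δ^2 = (27300/72651)^0.3 = 0.37577^0.3 = 0.74555.
So δ = 0.74555^(1/2) ≈ 0.863.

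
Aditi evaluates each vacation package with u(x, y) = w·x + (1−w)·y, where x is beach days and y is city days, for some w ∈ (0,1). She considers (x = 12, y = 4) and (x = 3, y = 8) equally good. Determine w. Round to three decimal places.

Indifference: w·12 + (1−w)·4 = w·3 + (1−w)·8.
w·(12−3) = (1−w)·(8−4), i.e. w·9 = (1−w)·4.
The marginal rate of substitution is 4/9, so w = 4/(9+4) = 0.308.

w = 0.308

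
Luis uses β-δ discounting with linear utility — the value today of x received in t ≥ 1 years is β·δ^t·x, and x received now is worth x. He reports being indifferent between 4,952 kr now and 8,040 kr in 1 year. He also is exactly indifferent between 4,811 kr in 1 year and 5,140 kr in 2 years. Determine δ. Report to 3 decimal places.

δ ≈ 0.936

The second indifference involves only future payoffs, so β cancels: β·δ^1·4811 = β·δ^2·5140, giving δ = 4811/5140 = 0.93599.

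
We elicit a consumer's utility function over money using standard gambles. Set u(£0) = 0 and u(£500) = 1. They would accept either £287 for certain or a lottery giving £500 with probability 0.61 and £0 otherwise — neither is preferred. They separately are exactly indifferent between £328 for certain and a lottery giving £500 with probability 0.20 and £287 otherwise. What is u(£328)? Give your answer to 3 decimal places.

0.688

From the first indifference, u(£287) = 0.61·u(£500) + 0.39·u(£0) = 0.61·1 + 0.39·0 = 0.61.
Then u(£328) = 0.20·u(£500) + 0.80·u(£287) = 0.20·1.00 + 0.80·0.61 = 0.6880.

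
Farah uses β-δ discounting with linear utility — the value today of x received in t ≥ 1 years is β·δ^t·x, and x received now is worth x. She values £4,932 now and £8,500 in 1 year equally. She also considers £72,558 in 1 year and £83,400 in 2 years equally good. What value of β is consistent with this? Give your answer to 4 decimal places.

From the later pair, β·δ^1·72558 = β·δ^2·83400; dividing through, δ = 72558/83400 = 0.87000.
Now use the now-vs-future pair: 4932 = β·δ·8500 gives β = 4932/(0.87000·8500) ≈ 0.6669.

β ≈ 0.6669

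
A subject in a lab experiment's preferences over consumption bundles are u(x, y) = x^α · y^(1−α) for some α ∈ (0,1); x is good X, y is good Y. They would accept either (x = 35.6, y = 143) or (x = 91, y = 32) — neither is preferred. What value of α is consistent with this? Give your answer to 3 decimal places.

Indifference: 35.6^α · 143^(1−α) = 91^α · 32^(1−α).
(35.6/91)^α = (32/143)^(1−α); take logs: α·ln(35.6/91) = (1−α)·ln(32/143), i.e. α·-0.938514 = (1−α)·-1.497109.
With A = -0.938514 and B = -1.497109: α·A = (1−α)·B, so α = B/(A+B) = -1.497109/-2.435623 ≈ 0.615.

α ≈ 0.615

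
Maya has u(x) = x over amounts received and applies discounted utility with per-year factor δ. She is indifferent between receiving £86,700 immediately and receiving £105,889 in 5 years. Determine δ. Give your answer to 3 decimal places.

δ ≈ 0.961

Equating discounted utilities: u(86700) = δ^5·u(105889) ⇒ δ^5 = u(86700)/u(105889).
With u(x) = x: δ^5 = 86700/105889 = 0.81878.
Hence δ = (0.81878)^(1/5) = 0.96080.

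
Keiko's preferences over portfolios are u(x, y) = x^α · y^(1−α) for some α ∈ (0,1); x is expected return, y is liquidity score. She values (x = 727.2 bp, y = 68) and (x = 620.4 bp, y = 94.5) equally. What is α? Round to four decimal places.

Set the two utilities equal: 727.2^α·68^(1−α) = 620.4^α·94.5^(1−α).
Taking logs: α·ln 727.2 + (1−α)·ln 68 = α·ln 620.4 + (1−α)·ln 94.5, i.e. α·0.1588371 = (1−α)·0.3290921.
Thus α·(0.4879292) = 0.3290921, so α = 0.3290921/0.4879292 ≈ 0.6745.

α ≈ 0.6745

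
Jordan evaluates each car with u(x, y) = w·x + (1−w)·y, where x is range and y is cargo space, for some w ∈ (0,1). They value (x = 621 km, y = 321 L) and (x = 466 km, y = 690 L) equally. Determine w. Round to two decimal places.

Indifference: w·621 + (1−w)·321 = w·466 + (1−w)·690.
w·(621−466) = (1−w)·(690−321), i.e. w·155 = (1−w)·369.
The marginal rate of substitution is 369/155, so w = 369/(155+369) = 0.70.

w = 0.70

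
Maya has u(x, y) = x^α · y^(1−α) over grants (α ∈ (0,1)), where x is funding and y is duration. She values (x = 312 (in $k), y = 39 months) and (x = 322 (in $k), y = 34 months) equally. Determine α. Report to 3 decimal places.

Set the two utilities equal: 312^α·39^(1−α) = 322^α·34^(1−α).
(312/322)^α = (34/39)^(1−α); take logs: α·ln(312/322) = (1−α)·ln(34/39), i.e. α·-0.031548 = (1−α)·-0.137201.
So α/(1−α) = (-0.137201)/(-0.031548) = 4.348960, and α = 4.348960/5.348960 ≈ 0.813.

α ≈ 0.813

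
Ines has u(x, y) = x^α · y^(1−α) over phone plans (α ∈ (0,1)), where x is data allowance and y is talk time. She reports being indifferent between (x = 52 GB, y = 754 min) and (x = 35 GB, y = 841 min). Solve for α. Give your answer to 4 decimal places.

α ≈ 0.2162

Set the two utilities equal: 52^α·754^(1−α) = 35^α·841^(1−α).
(52/35)^α = (841/754)^(1−α); take logs: α·ln(52/35) = (1−α)·ln(841/754), i.e. α·0.3958957 = (1−α)·0.1091993.
Thus α·(0.5050950) = 0.1091993, so α = 0.1091993/0.5050950 ≈ 0.2162.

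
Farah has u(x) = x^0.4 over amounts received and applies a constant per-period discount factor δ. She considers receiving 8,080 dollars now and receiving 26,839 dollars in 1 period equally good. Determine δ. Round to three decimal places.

Indifference means u(8080) = δ · u(26839), so δ = u(8080)/u(26839).
With u(x) = x^0.4: δ = 8080^0.4/26839^0.4 = (8080/26839)^0.4 = 0.61867.

δ ≈ 0.619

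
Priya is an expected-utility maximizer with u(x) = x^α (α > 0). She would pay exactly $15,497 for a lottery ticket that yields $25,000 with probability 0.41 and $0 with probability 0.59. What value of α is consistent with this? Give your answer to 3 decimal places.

Since u(0) = 0, the lottery's EU is 0.41·25000^α.
Indifference: 15497^α = 0.41·25000^α, so (15497/25000)^α = 0.41.
Taking logs: α·ln(15497/25000) = ln(0.41), so α = -0.891598 / -0.478229 ≈ 1.864.

α ≈ 1.864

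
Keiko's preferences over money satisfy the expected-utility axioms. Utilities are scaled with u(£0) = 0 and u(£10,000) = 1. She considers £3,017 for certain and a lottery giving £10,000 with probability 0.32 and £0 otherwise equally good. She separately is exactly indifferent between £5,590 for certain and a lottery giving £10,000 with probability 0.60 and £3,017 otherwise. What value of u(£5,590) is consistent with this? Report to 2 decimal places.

0.73

The first gamble pins u(£3,017): it must equal 0.32·1 + 0.68·0 = 0.32.
Then u(£5,590) = 0.60·u(£10,000) + 0.40·u(£3,017) = 0.60·1.00 + 0.40·0.32 = 0.7280.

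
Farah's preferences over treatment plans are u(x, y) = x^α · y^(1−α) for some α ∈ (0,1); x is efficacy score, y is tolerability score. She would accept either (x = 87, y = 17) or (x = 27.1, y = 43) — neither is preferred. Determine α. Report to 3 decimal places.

α ≈ 0.443

Indifference: 87^α · 17^(1−α) = 27.1^α · 43^(1−α).
Taking logs: α·ln 87 + (1−α)·ln 17 = α·ln 27.1 + (1−α)·ln 43, i.e. α·1.166374 = (1−α)·0.927987.
Thus α·(2.094361) = 0.927987, so α = 0.927987/2.094361 ≈ 0.443.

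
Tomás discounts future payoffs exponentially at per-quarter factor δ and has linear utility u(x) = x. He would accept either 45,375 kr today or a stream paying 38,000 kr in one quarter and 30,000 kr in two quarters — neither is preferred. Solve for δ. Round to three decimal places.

Present value of the stream is 38000·δ + 30000·δ². Indifference gives 38000δ + 30000δ² = 45375.
That is, 30000δ² + 38000δ − 45375 = 0, a quadratic in δ.
By the quadratic formula (taking the positive root), δ = (−38000 + √6889000000.00) / 60000 ≈ 0.750.

δ ≈ 0.750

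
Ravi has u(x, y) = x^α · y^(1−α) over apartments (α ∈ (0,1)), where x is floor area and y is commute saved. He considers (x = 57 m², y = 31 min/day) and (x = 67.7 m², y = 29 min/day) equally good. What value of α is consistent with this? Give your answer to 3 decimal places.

Indifference: 57^α · 31^(1−α) = 67.7^α · 29^(1−α).
(57/67.7)^α = (29/31)^(1−α); take logs: α·ln(57/67.7) = (1−α)·ln(29/31), i.e. α·-0.172035 = (1−α)·-0.066691.
With A = -0.172035 and B = -0.066691: α·A = (1−α)·B, so α = B/(A+B) = -0.066691/-0.238726 ≈ 0.279.

α ≈ 0.279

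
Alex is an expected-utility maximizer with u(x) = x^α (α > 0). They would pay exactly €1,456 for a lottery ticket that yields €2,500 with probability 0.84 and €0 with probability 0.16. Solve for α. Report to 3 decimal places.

Since u(0) = 0, the lottery's EU is 0.84·2500^α.
Setting u(1456) equal to that: 1456^α = 0.84·2500^α ⇒ (1456/2500)^α = 0.84.
Taking logs: α·ln(1456/2500) = ln(0.84), so α = -0.174353 / -0.540598 ≈ 0.323.

α ≈ 0.323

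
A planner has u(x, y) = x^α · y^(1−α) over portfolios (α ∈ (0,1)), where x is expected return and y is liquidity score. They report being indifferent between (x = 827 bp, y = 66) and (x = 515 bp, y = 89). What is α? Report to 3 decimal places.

α ≈ 0.387

The Cobb–Douglas utilities coincide, so 827^α·66^(1−α) = 515^α·89^(1−α).
Rearrange to (827/515)^α = (89/66)^(1−α) and take logs: α·0.473638 = (1−α)·0.298982.
Thus α·(0.772620) = 0.298982, so α = 0.298982/0.772620 ≈ 0.387.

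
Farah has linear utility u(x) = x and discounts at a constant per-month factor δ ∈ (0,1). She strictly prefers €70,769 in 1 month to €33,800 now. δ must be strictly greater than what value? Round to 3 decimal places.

δ > 0.478

Under u(x) = x this choice says 33800 < δ·70769.
Dividing through by 70769 gives δ > 0.47761.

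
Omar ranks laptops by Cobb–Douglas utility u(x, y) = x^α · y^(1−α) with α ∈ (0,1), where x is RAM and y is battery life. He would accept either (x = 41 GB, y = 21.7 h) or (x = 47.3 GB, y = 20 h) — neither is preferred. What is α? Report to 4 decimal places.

α ≈ 0.3634

The Cobb–Douglas utilities coincide, so 41^α·21.7^(1−α) = 47.3^α·20^(1−α).
Taking logs: α·ln 41 + (1−α)·ln 21.7 = α·ln 47.3 + (1−α)·ln 20, i.e. α·-0.1429382 = (1−α)·-0.0815800.
Thus α·(-0.2245182) = -0.0815800, so α = -0.0815800/-0.2245182 ≈ 0.3634.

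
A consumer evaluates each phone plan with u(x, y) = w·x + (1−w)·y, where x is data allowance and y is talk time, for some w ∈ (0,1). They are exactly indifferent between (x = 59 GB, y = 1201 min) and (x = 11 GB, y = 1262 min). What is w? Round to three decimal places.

Indifference: w·59 + (1−w)·1201 = w·11 + (1−w)·1262.
w·(59−11) = (1−w)·(1262−1201), i.e. w·48 = (1−w)·61.
So w/(1−w) = 61/48 = 1.2708, giving w = 61/(48+61) = 0.560.

w = 0.560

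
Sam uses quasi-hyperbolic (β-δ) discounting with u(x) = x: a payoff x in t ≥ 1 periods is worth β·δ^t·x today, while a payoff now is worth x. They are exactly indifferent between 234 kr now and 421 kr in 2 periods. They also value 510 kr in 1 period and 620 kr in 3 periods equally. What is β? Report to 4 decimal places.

Both payoffs in the second observation are in the future, so β drops out: δ^1·510 = δ^3·620 ⇒ δ^2 = 510/620 = 0.82258, so δ = 0.90696.
Now use the now-vs-future pair: 234 = β·δ^2·421 gives β = 234/(0.82258·421) ≈ 0.6757.

β ≈ 0.6757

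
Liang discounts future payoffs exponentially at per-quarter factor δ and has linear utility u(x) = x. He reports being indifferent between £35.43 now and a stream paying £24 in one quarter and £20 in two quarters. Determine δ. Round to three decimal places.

δ ≈ 0.860

The stream is worth 24δ + 20δ² today, so 24δ + 20δ² = 35.43.
That is, 20δ² + 24δ − 35.43 = 0, a quadratic in δ.
The positive root is δ = [−24 + √(24² + 4·20·35.43)] / (2·20) = (−24 + 58.399)/40 ≈ 0.860.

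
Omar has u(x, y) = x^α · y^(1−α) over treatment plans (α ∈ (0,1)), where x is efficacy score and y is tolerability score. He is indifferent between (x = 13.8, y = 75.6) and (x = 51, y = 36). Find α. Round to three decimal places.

The Cobb–Douglas utilities coincide, so 13.8^α·75.6^(1−α) = 51^α·36^(1−α).
Rearrange to (13.8/51)^α = (36/75.6)^(1−α) and take logs: α·-1.307157 = (1−α)·-0.741937.
With A = -1.307157 and B = -0.741937: α·A = (1−α)·B, so α = B/(A+B) = -0.741937/-2.049094 ≈ 0.362.

α ≈ 0.362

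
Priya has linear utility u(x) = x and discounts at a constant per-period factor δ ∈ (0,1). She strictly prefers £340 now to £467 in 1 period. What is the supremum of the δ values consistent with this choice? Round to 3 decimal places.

Under u(x) = x this choice says 340 > δ·467.
Dividing through by 467 gives δ < 0.72805.

δ < 0.728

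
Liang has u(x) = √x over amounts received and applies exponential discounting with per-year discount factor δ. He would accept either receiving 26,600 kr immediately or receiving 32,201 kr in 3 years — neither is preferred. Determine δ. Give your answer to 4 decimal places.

The payoff in 3 years is discounted by δ^3, so u(26600) = δ^3·u(32201) and δ^3 = u(26600)/u(32201).
Since u(x) = √x, δ^3 = √(26600/32201) = 0.90888.
Taking the cube root: δ = 0.90888^(1/3) ≈ 0.9687.

δ ≈ 0.9687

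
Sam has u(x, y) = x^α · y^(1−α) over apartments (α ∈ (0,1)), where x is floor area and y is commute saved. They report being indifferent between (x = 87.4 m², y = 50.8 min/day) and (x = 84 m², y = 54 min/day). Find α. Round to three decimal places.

Set the two utilities equal: 87.4^α·50.8^(1−α) = 84^α·54^(1−α).
Taking logs: α·ln 87.4 + (1−α)·ln 50.8 = α·ln 84 + (1−α)·ln 54, i.e. α·0.039678 = (1−α)·0.061088.
So α/(1−α) = (0.061088)/(0.039678) = 1.539594, and α = 1.539594/2.539594 ≈ 0.606.

α ≈ 0.606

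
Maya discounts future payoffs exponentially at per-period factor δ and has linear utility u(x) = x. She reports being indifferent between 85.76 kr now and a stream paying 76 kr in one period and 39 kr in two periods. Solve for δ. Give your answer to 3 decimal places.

Equating present values: 85.76 = 76δ + 39δ².
That is, 39δ² + 76δ − 85.76 = 0, a quadratic in δ.
By the quadratic formula (taking the positive root), δ = (−76 + √19154.56) / 78 ≈ 0.800.

δ ≈ 0.800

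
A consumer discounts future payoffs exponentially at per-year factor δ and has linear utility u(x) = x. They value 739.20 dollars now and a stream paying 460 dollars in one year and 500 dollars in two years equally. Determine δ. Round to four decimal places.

The stream is worth 460δ + 500δ² today, so 460δ + 500δ² = 739.20.
Rearranged: 500δ² + 460δ − 739.20 = 0.
δ = (−460 + √(460² + 4·500·739.20)) / (2·500) = (−460 + √1690000.00) / 1000 ≈ 0.8400.

δ ≈ 0.8400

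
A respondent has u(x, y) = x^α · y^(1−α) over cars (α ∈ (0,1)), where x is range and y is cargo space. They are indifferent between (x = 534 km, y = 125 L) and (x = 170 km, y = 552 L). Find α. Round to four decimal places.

The Cobb–Douglas utilities coincide, so 534^α·125^(1−α) = 170^α·552^(1−α).
Taking logs: α·ln 534 + (1−α)·ln 125 = α·ln 170 + (1−α)·ln 552, i.e. α·1.1445974 = (1−α)·1.4852343.
So α/(1−α) = (1.4852343)/(1.1445974) = 1.2976041, and α = 1.2976041/2.2976041 ≈ 0.5648.

α ≈ 0.5648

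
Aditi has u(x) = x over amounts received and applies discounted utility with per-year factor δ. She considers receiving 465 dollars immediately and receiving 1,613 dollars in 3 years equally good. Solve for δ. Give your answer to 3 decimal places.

δ ≈ 0.661

The payoff in 3 years is discounted by δ^3, so u(465) = δ^3·u(1613) and δ^3 = u(465)/u(1613).
With u(x) = x: δ^3 = 465/1613 = 0.28828.
Taking the cube root: δ = 0.28828^(1/3) ≈ 0.661.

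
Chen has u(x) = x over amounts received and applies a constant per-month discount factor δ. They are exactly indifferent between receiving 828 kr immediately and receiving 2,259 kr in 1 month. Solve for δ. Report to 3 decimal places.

δ ≈ 0.367

Equating discounted utilities: u(828) = δ·u(2259) ⇒ δ = u(828)/u(2259).
With u(x) = x: δ = 828/2259 = 0.36653.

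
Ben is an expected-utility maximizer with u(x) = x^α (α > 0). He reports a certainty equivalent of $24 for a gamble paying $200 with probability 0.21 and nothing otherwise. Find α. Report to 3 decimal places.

α ≈ 0.736

The lottery's expected utility is 0.21·u(200) + 0.79·u(0) = 0.21·200^α (since u(0) = 0 for α > 0).
Equating: 24^α = 0.21·200^α, i.e. 0.1200^α = 0.21.
Taking logs: α·ln(24/200) = ln(0.21), so α = -1.560648 / -2.120264 ≈ 0.736.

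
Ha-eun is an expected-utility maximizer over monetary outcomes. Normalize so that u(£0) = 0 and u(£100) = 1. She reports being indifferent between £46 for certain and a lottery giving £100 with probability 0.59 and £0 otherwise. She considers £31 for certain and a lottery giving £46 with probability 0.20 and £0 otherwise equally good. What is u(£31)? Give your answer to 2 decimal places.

From the first indifference, u(£46) = 0.59·u(£100) + 0.41·u(£0) = 0.59·1 + 0.41·0 = 0.59.
Chaining: u(£31) = 0.20·0.59 + 0.80·0.00 = 0.1180.

0.12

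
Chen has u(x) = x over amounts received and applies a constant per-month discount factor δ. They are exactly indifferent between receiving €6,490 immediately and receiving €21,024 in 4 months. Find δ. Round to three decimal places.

δ ≈ 0.745

The payoff in 4 months is discounted by δ^4, so u(6490) = δ^4·u(21024) and δ^4 = u(6490)/u(21024).
With u(x) = x: δ^4 = 6490/21024 = 0.30869.
Taking the 4th root: δ = 0.30869^(1/4) ≈ 0.745.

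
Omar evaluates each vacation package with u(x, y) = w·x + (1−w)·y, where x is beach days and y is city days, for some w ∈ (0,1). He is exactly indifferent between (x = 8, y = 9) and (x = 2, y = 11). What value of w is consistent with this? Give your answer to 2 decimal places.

Equating utilities: w·8 + (1−w)·9 = w·2 + (1−w)·11.
Collecting terms: w·6 = (1−w)·2.
Hence w = 2/(6+2) = 2/8 = 0.25.

w = 0.25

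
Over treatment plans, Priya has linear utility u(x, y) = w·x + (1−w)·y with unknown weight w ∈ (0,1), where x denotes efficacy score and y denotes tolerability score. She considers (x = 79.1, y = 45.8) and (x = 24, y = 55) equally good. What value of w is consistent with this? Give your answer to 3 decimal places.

u(79.1,45.8) = u(24,55) means w·79.1 + (1−w)·45.8 = w·24 + (1−w)·55.
Collecting terms: w·55.1 = (1−w)·9.2.
The marginal rate of substitution is 9.2/55.1, so w = 9.2/(55.1+9.2) = 0.143.

w = 0.143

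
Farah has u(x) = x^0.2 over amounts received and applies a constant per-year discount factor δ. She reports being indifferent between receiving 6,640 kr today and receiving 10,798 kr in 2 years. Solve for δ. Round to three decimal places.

δ ≈ 0.953

Equating discounted utilities: u(6640) = δ^2·u(10798) ⇒ δ^2 = u(6640)/u(10798).
Since u(x) = x^0.2, δ^2 = (6640/10798)^0.2 = 0.61493^0.2 = 0.90733.
Taking the square root: δ = 0.90733^(1/2) ≈ 0.953.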